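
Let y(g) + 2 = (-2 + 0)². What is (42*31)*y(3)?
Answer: 2604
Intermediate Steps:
y(g) = 2 (y(g) = -2 + (-2 + 0)² = -2 + (-2)² = -2 + 4 = 2)
(42*31)*y(3) = (42*31)*2 = 1302*2 = 2604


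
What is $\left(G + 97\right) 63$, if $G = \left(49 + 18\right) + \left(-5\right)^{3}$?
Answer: $2457$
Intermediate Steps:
$G = -58$ ($G = 67 - 125 = -58$)
$\left(G + 97\right) 63 = \left(-58 + 97\right) 63 = 39 \cdot 63 = 2457$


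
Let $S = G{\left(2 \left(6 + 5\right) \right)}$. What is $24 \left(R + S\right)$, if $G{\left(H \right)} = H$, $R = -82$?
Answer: $-1440$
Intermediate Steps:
$S = 22$ ($S = 2 \left(6 + 5\right) = 2 \cdot 11 = 22$)
$24 \left(R + S\right) = 24 \left(-82 + 22\right) = 24 \left(-60\right) = -1440$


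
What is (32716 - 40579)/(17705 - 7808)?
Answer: -2621/3299 ≈ -0.79448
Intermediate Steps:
(32716 - 40579)/(17705 - 7808) = -7863/9897 = -7863*1/9897 = -2621/3299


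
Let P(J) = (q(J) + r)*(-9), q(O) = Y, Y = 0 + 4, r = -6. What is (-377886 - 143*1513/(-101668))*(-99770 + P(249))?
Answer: 958085477980682/25417 ≈ 3.7695e+10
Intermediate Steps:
Y = 4
q(O) = 4
P(J) = 18 (P(J) = (4 - 6)*(-9) = -2*(-9) = 18)
(-377886 - 143*1513/(-101668))*(-99770 + P(249)) = (-377886 - 143*1513/(-101668))*(-99770 + 18) = (-377886 - 216359*(-1/101668))*(-99752) = (-377886 + 216359/101668)*(-99752) = -38418697489/101668*(-99752) = 958085477980682/25417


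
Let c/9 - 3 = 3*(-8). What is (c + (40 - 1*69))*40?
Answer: -8720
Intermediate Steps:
c = -189 (c = 27 + 9*(3*(-8)) = 27 + 9*(-24) = 27 - 216 = -189)
(c + (40 - 1*69))*40 = (-189 + (40 - 1*69))*40 = (-189 + (40 - 69))*40 = (-189 - 29)*40 = -218*40 = -8720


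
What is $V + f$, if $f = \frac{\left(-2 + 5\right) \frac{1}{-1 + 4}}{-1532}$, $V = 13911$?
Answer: $\frac{21311651}{1532} \approx 13911.0$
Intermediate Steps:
$f = - \frac{1}{1532}$ ($f = - \frac{3 \cdot \frac{1}{3}}{1532} = \left(- \frac{1}{1532}\right) 1 = - \frac{1}{1532} \approx -0.00065274$)
$V + f = 13911 - \frac{1}{1532} = \frac{21311651}{1532}$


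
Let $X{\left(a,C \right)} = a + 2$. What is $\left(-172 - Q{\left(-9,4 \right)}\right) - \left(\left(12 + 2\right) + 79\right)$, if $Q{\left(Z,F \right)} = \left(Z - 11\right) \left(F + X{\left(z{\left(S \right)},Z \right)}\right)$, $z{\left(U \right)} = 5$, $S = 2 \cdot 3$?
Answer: $-45$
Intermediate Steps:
$S = 6$
$X{\left(a,C \right)} = 2 + a$
$Q{\left(Z,F \right)} = \left(-11 + Z\right) \left(7 + F\right)$ ($Q{\left(Z,F \right)} = \left(Z - 11\right) \left(F + \left(2 + 5\right)\right) = \left(-11 + Z\right) \left(F + 7\right) = \left(-11 + Z\right) \left(7 + F\right)$)
$\left(-172 - Q{\left(-9,4 \right)}\right) - \left(\left(12 + 2\right) + 79\right) = \left(-172 - \left(-77 - 44 + 7 \left(-9\right) + 4 \left(-9\right)\right)\right) - \left(\left(12 + 2\right) + 79\right) = \left(-172 - \left(-77 - 44 - 63 - 36\right)\right) - \left(14 + 79\right) = \left(-172 - -220\right) - 93 = \left(-172 + 220\right) - 93 = 48 - 93 = -45$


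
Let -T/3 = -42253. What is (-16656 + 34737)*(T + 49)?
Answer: 2292815448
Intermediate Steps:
T = 126759 (T = -3*(-42253) = 126759)
(-16656 + 34737)*(T + 49) = (-16656 + 34737)*(126759 + 49) = 18081*126808 = 2292815448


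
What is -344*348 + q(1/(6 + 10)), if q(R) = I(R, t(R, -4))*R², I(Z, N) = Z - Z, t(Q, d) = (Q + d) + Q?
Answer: -119712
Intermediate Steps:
t(Q, d) = d + 2*Q
I(Z, N) = 0
q(R) = 0 (q(R) = 0*R² = 0)
-344*348 + q(1/(6 + 10)) = -344*348 + 0 = -119712 + 0 = -119712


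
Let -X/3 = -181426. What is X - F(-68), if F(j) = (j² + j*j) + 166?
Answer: 534864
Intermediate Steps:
X = 544278 (X = -3*(-181426) = 544278)
F(j) = 166 + 2*j² (F(j) = (j² + j²) + 166 = 2*j² + 166 = 166 + 2*j²)
X - F(-68) = 544278 - (166 + 2*(-68)²) = 544278 - (166 + 2*4624) = 544278 - (166 + 9248) = 544278 - 1*9414 = 544278 - 9414 = 534864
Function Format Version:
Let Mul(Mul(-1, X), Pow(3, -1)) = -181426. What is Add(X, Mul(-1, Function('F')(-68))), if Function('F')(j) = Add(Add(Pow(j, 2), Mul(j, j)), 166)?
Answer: 534864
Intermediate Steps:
X = 544278 (X = Mul(-3, -181426) = 544278)
Function('F')(j) = Add(166, Mul(2, Pow(j, 2))) (Function('F')(j) = Add(Add(Pow(j, 2), Pow(j, 2)), 166) = Add(Mul(2, Pow(j, 2)), 166) = Add(166, Mul(2, Pow(j, 2))))
Add(X, Mul(-1, Function('F')(-68))) = Add(544278, Mul(-1, Add(166, Mul(2, Pow(-68, 2))))) = Add(544278, Mul(-1, Add(166, Mul(2, 4624)))) = Add(544278, Mul(-1, Add(166, 9248))) = Add(544278, Mul(-1, 9414)) = Add(544278, -9414) = 534864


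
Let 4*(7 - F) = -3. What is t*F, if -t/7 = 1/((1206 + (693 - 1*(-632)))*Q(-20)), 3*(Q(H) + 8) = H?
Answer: 651/445456 ≈ 0.0014614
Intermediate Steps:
F = 31/4 (F = 7 - 1/4*(-3) = 7 + 3/4 = 31/4 ≈ 7.7500)
Q(H) = -8 + H/3
t = 21/111364 (t = -7/((1206 + (693 - 1*(-632)))*(-8 + (1/3)*(-20))) = -7/((1206 + (693 + 632))*(-8 - 20/3)) = -7/((1206 + 1325)*(-44/3)) = -7*(-3)/(2531*44) = -7*(-3/111364) = 21/111364 ≈ 0.00018857)
t*F = (21/111364)*(31/4) = 651/445456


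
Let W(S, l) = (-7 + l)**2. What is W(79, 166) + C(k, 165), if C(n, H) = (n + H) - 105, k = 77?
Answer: 25418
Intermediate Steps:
C(n, H) = -105 + H + n (C(n, H) = (H + n) - 105 = -105 + H + n)
W(79, 166) + C(k, 165) = (-7 + 166)**2 + (-105 + 165 + 77) = 159**2 + 137 = 25281 + 137 = 25418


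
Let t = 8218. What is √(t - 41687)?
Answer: I*√33469 ≈ 182.95*I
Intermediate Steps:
√(t - 41687) = √(8218 - 41687) = √(-33469) = I*√33469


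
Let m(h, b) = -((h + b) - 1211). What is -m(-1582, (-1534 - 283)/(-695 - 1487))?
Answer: -6092509/2182 ≈ -2792.2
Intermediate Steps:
m(h, b) = 1211 - b - h (m(h, b) = -((b + h) - 1211) = -(-1211 + b + h) = 1211 - b - h)
-m(-1582, (-1534 - 283)/(-695 - 1487)) = -(1211 - (-1534 - 283)/(-695 - 1487) - 1*(-1582)) = -(1211 - (-1817)/(-2182) + 1582) = -(1211 - (-1817)*(-1)/2182 + 1582) = -(1211 - 1*1817/2182 + 1582) = -(1211 - 1817/2182 + 1582) = -1*6092509/2182 = -6092509/2182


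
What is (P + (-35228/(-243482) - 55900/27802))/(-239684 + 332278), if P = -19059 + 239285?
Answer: 186345033951065/78349415013377 ≈ 2.3784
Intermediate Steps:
P = 220226
(P + (-35228/(-243482) - 55900/27802))/(-239684 + 332278) = (220226 + (-35228/(-243482) - 55900/27802))/(-239684 + 332278) = (220226 + (-35228*(-1/243482) - 55900*1/27802))/92594 = (220226 + (17614/121741 - 27950/13901))*(1/92594) = (220226 - 3157808736/1692321641)*(1/92594) = (372690067902130/1692321641)*(1/92594) = 186345033951065/78349415013377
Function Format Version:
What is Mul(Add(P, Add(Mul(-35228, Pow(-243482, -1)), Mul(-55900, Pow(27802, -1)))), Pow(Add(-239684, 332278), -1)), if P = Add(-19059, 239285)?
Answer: Rational(186345033951065, 78349415013377) ≈ 2.3784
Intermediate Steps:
P = 220226
Mul(Add(P, Add(Mul(-35228, Pow(-243482, -1)), Mul(-55900, Pow(27802, -1)))), Pow(Add(-239684, 332278), -1)) = Mul(Add(220226, Add(Mul(-35228, Pow(-243482, -1)), Mul(-55900, Pow(27802, -1)))), Pow(Add(-239684, 332278), -1)) = Mul(Add(220226, Add(Mul(-35228, Rational(-1, 243482)), Mul(-55900, Rational(1, 27802)))), Pow(92594, -1)) = Mul(Add(220226, Add(Rational(17614, 121741), Rational(-27950, 13901))), Rational(1, 92594)) = Mul(Add(220226, Rational(-3157808736, 1692321641)), Rational(1, 92594)) = Mul(Rational(372690067902130, 1692321641), Rational(1, 92594)) = Rational(186345033951065, 78349415013377)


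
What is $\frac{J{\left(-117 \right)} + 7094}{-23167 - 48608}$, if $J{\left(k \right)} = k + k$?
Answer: $- \frac{1372}{14355} \approx -0.095576$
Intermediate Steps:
$J{\left(k \right)} = 2 k$
$\frac{J{\left(-117 \right)} + 7094}{-23167 - 48608} = \frac{2 \left(-117\right) + 7094}{-23167 - 48608} = \frac{-234 + 7094}{-71775} = 6860 \left(- \frac{1}{71775}\right) = - \frac{1372}{14355}$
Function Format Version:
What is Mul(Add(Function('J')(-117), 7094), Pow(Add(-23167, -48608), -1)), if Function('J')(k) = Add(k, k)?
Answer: Rational(-1372, 14355) ≈ -0.095576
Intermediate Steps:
Function('J')(k) = Mul(2, k)
Mul(Add(Function('J')(-117), 7094), Pow(Add(-23167, -48608), -1)) = Mul(Add(Mul(2, -117), 7094), Pow(Add(-23167, -48608), -1)) = Mul(Add(-234, 7094), Pow(-71775, -1)) = Mul(6860, Rational(-1, 71775)) = Rational(-1372, 14355)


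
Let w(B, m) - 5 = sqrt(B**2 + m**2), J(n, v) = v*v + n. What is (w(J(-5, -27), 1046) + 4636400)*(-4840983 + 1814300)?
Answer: -14032928194615 - 6053366*sqrt(404573) ≈ -1.4037e+13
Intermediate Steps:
J(n, v) = n + v**2 (J(n, v) = v**2 + n = n + v**2)
w(B, m) = 5 + sqrt(B**2 + m**2)
(w(J(-5, -27), 1046) + 4636400)*(-4840983 + 1814300) = ((5 + sqrt((-5 + (-27)**2)**2 + 1046**2)) + 4636400)*(-4840983 + 1814300) = ((5 + sqrt((-5 + 729)**2 + 1094116)) + 4636400)*(-3026683) = ((5 + sqrt(724**2 + 1094116)) + 4636400)*(-3026683) = ((5 + sqrt(524176 + 1094116)) + 4636400)*(-3026683) = ((5 + sqrt(1618292)) + 4636400)*(-3026683) = ((5 + 2*sqrt(404573)) + 4636400)*(-3026683) = (4636405 + 2*sqrt(404573))*(-3026683) = -14032928194615 - 6053366*sqrt(404573)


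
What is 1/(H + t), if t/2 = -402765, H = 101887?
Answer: -1/703643 ≈ -1.4212e-6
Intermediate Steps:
t = -805530 (t = 2*(-402765) = -805530)
1/(H + t) = 1/(101887 - 805530) = 1/(-703643) = -1/703643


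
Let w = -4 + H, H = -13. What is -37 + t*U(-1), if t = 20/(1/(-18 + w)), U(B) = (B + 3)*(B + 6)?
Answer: -7037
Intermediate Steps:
U(B) = (3 + B)*(6 + B)
w = -17 (w = -4 - 13 = -17)
t = -700 (t = 20/(1/(-18 - 17)) = 20/(1/(-35)) = 20/(-1/35) = 20*(-35) = -700)
-37 + t*U(-1) = -37 - 700*(18 + (-1)² + 9*(-1)) = -37 - 700*(18 + 1 - 9) = -37 - 700*10 = -37 - 7000 = -7037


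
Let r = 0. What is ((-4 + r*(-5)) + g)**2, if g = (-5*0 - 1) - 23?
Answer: 784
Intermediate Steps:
g = -24 (g = (0 - 1) - 23 = -1 - 23 = -24)
((-4 + r*(-5)) + g)**2 = ((-4 + 0*(-5)) - 24)**2 = ((-4 + 0) - 24)**2 = (-4 - 24)**2 = (-28)**2 = 784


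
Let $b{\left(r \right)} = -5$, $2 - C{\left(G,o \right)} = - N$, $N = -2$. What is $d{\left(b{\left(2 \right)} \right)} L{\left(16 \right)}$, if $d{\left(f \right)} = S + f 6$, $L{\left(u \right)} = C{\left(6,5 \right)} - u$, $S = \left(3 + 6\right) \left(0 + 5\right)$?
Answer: $-240$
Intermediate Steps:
$C{\left(G,o \right)} = 0$ ($C{\left(G,o \right)} = 2 - \left(-1\right) \left(-2\right) = 2 - 2 = 0$)
$S = 45$ ($S = 9 \cdot 5 = 45$)
$L{\left(u \right)} = - u$ ($L{\left(u \right)} = 0 - u = - u$)
$d{\left(f \right)} = 45 + 6 f$ ($d{\left(f \right)} = 45 + f 6 = 45 + 6 f$)
$d{\left(b{\left(2 \right)} \right)} L{\left(16 \right)} = \left(45 + 6 \left(-5\right)\right) \left(\left(-1\right) 16\right) = \left(45 - 30\right) \left(-16\right) = 15 \left(-16\right) = -240$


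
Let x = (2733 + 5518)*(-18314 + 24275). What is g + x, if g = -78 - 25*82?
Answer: 49182083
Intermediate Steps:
g = -2128 (g = -78 - 2050 = -2128)
x = 49184211 (x = 8251*5961 = 49184211)
g + x = -2128 + 49184211 = 49182083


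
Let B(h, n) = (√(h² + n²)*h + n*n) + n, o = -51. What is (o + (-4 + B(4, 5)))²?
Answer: 1281 - 200*√41 ≈ 0.37515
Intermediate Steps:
B(h, n) = n + n² + h*√(h² + n²) (B(h, n) = (h*√(h² + n²) + n²) + n = (n² + h*√(h² + n²)) + n = n + n² + h*√(h² + n²))
(o + (-4 + B(4, 5)))² = (-51 + (-4 + (5 + 5² + 4*√(4² + 5²))))² = (-51 + (-4 + (5 + 25 + 4*√(16 + 25))))² = (-51 + (-4 + (5 + 25 + 4*√41)))² = (-51 + (-4 + (30 + 4*√41)))² = (-51 + (26 + 4*√41))² = (-25 + 4*√41)²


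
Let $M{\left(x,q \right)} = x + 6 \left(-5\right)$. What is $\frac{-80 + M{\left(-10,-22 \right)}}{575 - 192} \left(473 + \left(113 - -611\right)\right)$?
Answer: $- \frac{143640}{383} \approx -375.04$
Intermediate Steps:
$M{\left(x,q \right)} = -30 + x$ ($M{\left(x,q \right)} = x - 30 = -30 + x$)
$\frac{-80 + M{\left(-10,-22 \right)}}{575 - 192} \left(473 + \left(113 - -611\right)\right) = \frac{-80 - 40}{575 - 192} \left(473 + \left(113 - -611\right)\right) = \frac{-80 - 40}{383} \left(473 + \left(113 + 611\right)\right) = \left(-120\right) \frac{1}{383} \left(473 + 724\right) = \left(- \frac{120}{383}\right) 1197 = - \frac{143640}{383}$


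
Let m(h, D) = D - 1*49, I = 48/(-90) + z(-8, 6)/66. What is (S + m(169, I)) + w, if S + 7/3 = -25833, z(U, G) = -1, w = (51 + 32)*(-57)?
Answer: -3367747/110 ≈ -30616.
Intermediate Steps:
w = -4731 (w = 83*(-57) = -4731)
S = -77506/3 (S = -7/3 - 25833 = -77506/3 ≈ -25835.)
I = -181/330 (I = 48/(-90) - 1/66 = 48*(-1/90) - 1*1/66 = -8/15 - 1/66 = -181/330 ≈ -0.54848)
m(h, D) = -49 + D (m(h, D) = D - 49 = -49 + D)
(S + m(169, I)) + w = (-77506/3 + (-49 - 181/330)) - 4731 = (-77506/3 - 16351/330) - 4731 = -2847337/110 - 4731 = -3367747/110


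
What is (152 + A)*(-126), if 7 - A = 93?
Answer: -8316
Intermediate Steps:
A = -86 (A = 7 - 1*93 = 7 - 93 = -86)
(152 + A)*(-126) = (152 - 86)*(-126) = 66*(-126) = -8316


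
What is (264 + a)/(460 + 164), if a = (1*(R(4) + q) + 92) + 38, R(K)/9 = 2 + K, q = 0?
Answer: 28/39 ≈ 0.71795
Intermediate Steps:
R(K) = 18 + 9*K (R(K) = 9*(2 + K) = 18 + 9*K)
a = 184 (a = (1*((18 + 9*4) + 0) + 92) + 38 = (1*((18 + 36) + 0) + 92) + 38 = (1*(54 + 0) + 92) + 38 = (1*54 + 92) + 38 = (54 + 92) + 38 = 146 + 38 = 184)
(264 + a)/(460 + 164) = (264 + 184)/(460 + 164) = 448/624 = 448*(1/624) = 28/39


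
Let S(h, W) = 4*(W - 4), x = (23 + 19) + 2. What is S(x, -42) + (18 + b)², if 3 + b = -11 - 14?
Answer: -84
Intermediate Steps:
b = -28 (b = -3 + (-11 - 14) = -3 - 25 = -28)
x = 44 (x = 42 + 2 = 44)
S(h, W) = -16 + 4*W (S(h, W) = 4*(-4 + W) = -16 + 4*W)
S(x, -42) + (18 + b)² = (-16 + 4*(-42)) + (18 - 28)² = (-16 - 168) + (-10)² = -184 + 100 = -84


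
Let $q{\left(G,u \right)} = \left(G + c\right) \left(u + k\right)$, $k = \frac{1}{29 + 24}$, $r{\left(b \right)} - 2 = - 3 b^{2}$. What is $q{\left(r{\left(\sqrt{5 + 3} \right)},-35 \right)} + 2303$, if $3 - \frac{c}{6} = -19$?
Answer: $- \frac{81881}{53} \approx -1544.9$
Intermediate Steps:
$c = 132$ ($c = 18 - -114 = 18 + 114 = 132$)
$r{\left(b \right)} = 2 - 3 b^{2}$
$k = \frac{1}{53} \approx 0.018868$
$q{\left(G,u \right)} = \left(132 + G\right) \left(\frac{1}{53} + u\right)$ ($q{\left(G,u \right)} = \left(G + 132\right) \left(u + \frac{1}{53}\right) = \left(132 + G\right) \left(\frac{1}{53} + u\right)$)
$q{\left(r{\left(\sqrt{5 + 3} \right)},-35 \right)} + 2303 = \left(\frac{132}{53} + 132 \left(-35\right) + \frac{2 - 3 \left(\sqrt{5 + 3}\right)^{2}}{53} + \left(2 - 3 \left(\sqrt{5 + 3}\right)^{2}\right) \left(-35\right)\right) + 2303 = \left(\frac{132}{53} - 4620 + \frac{2 - 3 \left(\sqrt{8}\right)^{2}}{53} + \left(2 - 3 \left(\sqrt{8}\right)^{2}\right) \left(-35\right)\right) + 2303 = \left(\frac{132}{53} - 4620 + \frac{2 - 3 \left(2 \sqrt{2}\right)^{2}}{53} + \left(2 - 3 \left(2 \sqrt{2}\right)^{2}\right) \left(-35\right)\right) + 2303 = \left(\frac{132}{53} - 4620 + \frac{2 - 24}{53} + \left(2 - 24\right) \left(-35\right)\right) + 2303 = \left(\frac{132}{53} - 4620 + \frac{1}{53} \left(-22\right) - -770\right) + 2303 = \left(\frac{132}{53} - 4620 - \frac{22}{53} + 770\right) + 2303 = - \frac{203940}{53} + 2303 = - \frac{81881}{53}$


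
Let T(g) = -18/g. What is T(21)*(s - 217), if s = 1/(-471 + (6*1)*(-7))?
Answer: 222644/1197 ≈ 186.00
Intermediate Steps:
s = -1/513 (s = 1/(-471 + 6*(-7)) = 1/(-471 - 42) = 1/(-513) = -1/513 ≈ -0.0019493)
T(21)*(s - 217) = (-18/21)*(-1/513 - 217) = -18*1/21*(-111322/513) = -6/7*(-111322/513) = 222644/1197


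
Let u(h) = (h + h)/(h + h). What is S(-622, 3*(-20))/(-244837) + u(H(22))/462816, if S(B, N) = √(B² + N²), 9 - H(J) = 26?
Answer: 1/462816 - 2*√97621/244837 ≈ -0.0025501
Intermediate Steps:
H(J) = -17 (H(J) = 9 - 1*26 = 9 - 26 = -17)
u(h) = 1 (u(h) = (2*h)/((2*h)) = (2*h)*(1/(2*h)) = 1)
S(-622, 3*(-20))/(-244837) + u(H(22))/462816 = √((-622)² + (3*(-20))²)/(-244837) + 1/462816 = √(386884 + (-60)²)*(-1/244837) + 1*(1/462816) = √(386884 + 3600)*(-1/244837) + 1/462816 = √390484*(-1/244837) + 1/462816 = (2*√97621)*(-1/244837) + 1/462816 = -2*√97621/244837 + 1/462816 = 1/462816 - 2*√97621/244837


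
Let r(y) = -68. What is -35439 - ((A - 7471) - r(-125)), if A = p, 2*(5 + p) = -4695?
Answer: -51367/2 ≈ -25684.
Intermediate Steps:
p = -4705/2 (p = -5 + (½)*(-4695) = -5 - 4695/2 = -4705/2 ≈ -2352.5)
A = -4705/2 ≈ -2352.5
-35439 - ((A - 7471) - r(-125)) = -35439 - ((-4705/2 - 7471) - 1*(-68)) = -35439 - (-19647/2 + 68) = -35439 - 1*(-19511/2) = -35439 + 19511/2 = -51367/2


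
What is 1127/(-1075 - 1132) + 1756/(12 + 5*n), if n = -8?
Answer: -976762/15449 ≈ -63.225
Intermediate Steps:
1127/(-1075 - 1132) + 1756/(12 + 5*n) = 1127/(-1075 - 1132) + 1756/(12 + 5*(-8)) = 1127/(-2207) + 1756/(12 - 40) = 1127*(-1/2207) + 1756/(-28) = -1127/2207 + 1756*(-1/28) = -1127/2207 - 439/7 = -976762/15449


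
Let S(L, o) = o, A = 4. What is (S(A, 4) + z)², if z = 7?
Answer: 121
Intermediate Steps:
(S(A, 4) + z)² = (4 + 7)² = 11² = 121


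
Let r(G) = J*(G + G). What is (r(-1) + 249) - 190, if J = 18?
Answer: 23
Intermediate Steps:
r(G) = 36*G (r(G) = 18*(G + G) = 18*(2*G) = 36*G)
(r(-1) + 249) - 190 = (36*(-1) + 249) - 190 = (-36 + 249) - 190 = 213 - 190 = 23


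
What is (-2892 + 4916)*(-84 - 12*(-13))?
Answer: 145728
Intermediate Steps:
(-2892 + 4916)*(-84 - 12*(-13)) = 2024*(-84 + 156) = 2024*72 = 145728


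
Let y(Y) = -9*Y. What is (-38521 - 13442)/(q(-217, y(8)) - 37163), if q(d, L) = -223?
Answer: 17321/12462 ≈ 1.3899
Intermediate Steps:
(-38521 - 13442)/(q(-217, y(8)) - 37163) = (-38521 - 13442)/(-223 - 37163) = -51963/(-37386) = -51963*(-1/37386) = 17321/12462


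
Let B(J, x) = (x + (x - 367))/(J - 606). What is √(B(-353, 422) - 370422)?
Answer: 15*I*√1514091257/959 ≈ 608.62*I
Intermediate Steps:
B(J, x) = (-367 + 2*x)/(-606 + J) (B(J, x) = (x + (-367 + x))/(-606 + J) = (-367 + 2*x)/(-606 + J))
√(B(-353, 422) - 370422) = √((-367 + 2*422)/(-606 - 353) - 370422) = √((-367 + 844)/(-959) - 370422) = √(-1/959*477 - 370422) = √(-477/959 - 370422) = √(-355235175/959) = 15*I*√1514091257/959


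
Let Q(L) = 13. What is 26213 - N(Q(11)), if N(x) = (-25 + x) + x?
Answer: 26212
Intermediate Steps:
N(x) = -25 + 2*x
26213 - N(Q(11)) = 26213 - (-25 + 2*13) = 26213 - (-25 + 26) = 26213 - 1*1 = 26213 - 1 = 26212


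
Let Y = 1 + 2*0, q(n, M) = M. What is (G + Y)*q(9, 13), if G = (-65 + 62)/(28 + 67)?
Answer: 1196/95 ≈ 12.589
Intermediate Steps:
G = -3/95 ≈ -0.031579
Y = 1 (Y = 1 + 0 = 1)
(G + Y)*q(9, 13) = (-3/95 + 1)*13 = (92/95)*13 = 1196/95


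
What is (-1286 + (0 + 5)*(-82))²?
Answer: 2876416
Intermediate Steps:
(-1286 + (0 + 5)*(-82))² = (-1286 + 5*(-82))² = (-1286 - 410)² = (-1696)² = 2876416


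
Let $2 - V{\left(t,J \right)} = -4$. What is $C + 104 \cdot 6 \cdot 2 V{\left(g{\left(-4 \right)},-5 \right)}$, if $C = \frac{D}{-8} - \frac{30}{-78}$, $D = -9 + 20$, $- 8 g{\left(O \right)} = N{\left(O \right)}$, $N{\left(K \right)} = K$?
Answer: $\frac{778649}{104} \approx 7487.0$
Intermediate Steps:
$g{\left(O \right)} = - \frac{O}{8}$
$V{\left(t,J \right)} = 6$ ($V{\left(t,J \right)} = 2 - -4 = 2 + 4 = 6$)
$D = 11$
$C = - \frac{103}{104}$ ($C = \frac{11}{-8} - \frac{30}{-78} = 11 \left(- \frac{1}{8}\right) - - \frac{5}{13} = - \frac{11}{8} + \frac{5}{13} = - \frac{103}{104} \approx -0.99039$)
$C + 104 \cdot 6 \cdot 2 V{\left(g{\left(-4 \right)},-5 \right)} = - \frac{103}{104} + 104 \cdot 6 \cdot 2 \cdot 6 = - \frac{103}{104} + 104 \cdot 12 \cdot 6 = - \frac{103}{104} + 104 \cdot 72 = - \frac{103}{104} + 7488 = \frac{778649}{104}$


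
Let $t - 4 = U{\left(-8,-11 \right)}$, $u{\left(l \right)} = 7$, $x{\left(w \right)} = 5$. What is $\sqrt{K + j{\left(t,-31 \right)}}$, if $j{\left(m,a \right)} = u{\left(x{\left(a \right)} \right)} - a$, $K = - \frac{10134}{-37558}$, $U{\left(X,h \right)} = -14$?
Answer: $\frac{\sqrt{13495885151}}{18779} \approx 6.1863$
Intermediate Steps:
$K = \frac{5067}{18779}$ ($K = \left(-10134\right) \left(- \frac{1}{37558}\right) = \frac{5067}{18779} \approx 0.26982$)
$t = -10$ ($t = 4 - 14 = -10$)
$j{\left(m,a \right)} = 7 - a$
$\sqrt{K + j{\left(t,-31 \right)}} = \sqrt{\frac{5067}{18779} + \left(7 - -31\right)} = \sqrt{\frac{5067}{18779} + \left(7 + 31\right)} = \sqrt{\frac{5067}{18779} + 38} = \sqrt{\frac{718669}{18779}} = \frac{\sqrt{13495885151}}{18779}$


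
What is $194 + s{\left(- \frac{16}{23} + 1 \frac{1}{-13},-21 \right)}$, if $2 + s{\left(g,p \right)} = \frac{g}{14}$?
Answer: $\frac{114783}{598} \approx 191.94$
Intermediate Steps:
$s{\left(g,p \right)} = -2 + \frac{g}{14}$
$194 + s{\left(- \frac{16}{23} + 1 \frac{1}{-13},-21 \right)} = 194 - \left(2 - \frac{- \frac{16}{23} + 1 \frac{1}{-13}}{14}\right) = 194 - \left(2 - \frac{\left(-16\right) \frac{1}{23} + 1 \left(- \frac{1}{13}\right)}{14}\right) = 194 - \left(2 - \frac{- \frac{16}{23} - \frac{1}{13}}{14}\right) = 194 + \left(-2 + \frac{1}{14} \left(- \frac{231}{299}\right)\right) = 194 - \frac{1229}{598} = \frac{114783}{598}$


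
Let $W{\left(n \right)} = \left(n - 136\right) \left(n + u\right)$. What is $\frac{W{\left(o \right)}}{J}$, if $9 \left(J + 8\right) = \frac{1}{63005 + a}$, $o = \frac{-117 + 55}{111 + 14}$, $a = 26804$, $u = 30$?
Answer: $\frac{50860803876336}{101035109375} \approx 503.4$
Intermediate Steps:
$o = - \frac{62}{125} \approx -0.496$
$W{\left(n \right)} = \left(-136 + n\right) \left(30 + n\right)$ ($W{\left(n \right)} = \left(n - 136\right) \left(n + 30\right) = \left(-136 + n\right) \left(30 + n\right)$)
$J = - \frac{6466247}{808281}$ ($J = -8 + \frac{1}{9 \left(63005 + 26804\right)} = -8 + \frac{1}{9 \cdot 89809} = -8 + \frac{1}{9} \cdot \frac{1}{89809} = -8 + \frac{1}{808281} = - \frac{6466247}{808281} \approx -8.0$)
$\frac{W{\left(o \right)}}{J} = \frac{-4080 + \left(- \frac{62}{125}\right)^{2} - - \frac{6572}{125}}{- \frac{6466247}{808281}} = \left(-4080 + \frac{3844}{15625} + \frac{6572}{125}\right) \left(- \frac{808281}{6466247}\right) = \left(- \frac{62924656}{15625}\right) \left(- \frac{808281}{6466247}\right) = \frac{50860803876336}{101035109375}$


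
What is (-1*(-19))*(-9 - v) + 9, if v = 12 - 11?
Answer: -181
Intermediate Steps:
v = 1
(-1*(-19))*(-9 - v) + 9 = (-1*(-19))*(-9 - 1*1) + 9 = 19*(-9 - 1) + 9 = 19*(-10) + 9 = -190 + 9 = -181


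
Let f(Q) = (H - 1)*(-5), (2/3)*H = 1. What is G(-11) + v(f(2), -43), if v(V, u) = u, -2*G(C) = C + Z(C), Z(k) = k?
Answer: -32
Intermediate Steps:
H = 3/2 (H = (3/2)*1 = 3/2 ≈ 1.5000)
f(Q) = -5/2 (f(Q) = (3/2 - 1)*(-5) = (½)*(-5) = -5/2)
G(C) = -C (G(C) = -(C + C)/2 = -C)
G(-11) + v(f(2), -43) = -1*(-11) - 43 = 11 - 43 = -32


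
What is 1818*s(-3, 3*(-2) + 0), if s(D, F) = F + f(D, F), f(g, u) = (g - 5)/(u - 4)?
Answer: -47268/5 ≈ -9453.6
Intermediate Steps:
f(g, u) = (-5 + g)/(-4 + u)
s(D, F) = F + (-5 + D)/(-4 + F)
1818*s(-3, 3*(-2) + 0) = 1818*((-5 - 3 + (3*(-2) + 0)*(-4 + (3*(-2) + 0)))/(-4 + (3*(-2) + 0))) = 1818*((-5 - 3 + (-6 + 0)*(-4 + (-6 + 0)))/(-4 + (-6 + 0))) = 1818*((-5 - 3 - 6*(-4 - 6))/(-4 - 6)) = 1818*((-5 - 3 - 6*(-10))/(-10)) = 1818*(-(-5 - 3 + 60)/10) = 1818*(-1/10*52) = 1818*(-26/5) = -47268/5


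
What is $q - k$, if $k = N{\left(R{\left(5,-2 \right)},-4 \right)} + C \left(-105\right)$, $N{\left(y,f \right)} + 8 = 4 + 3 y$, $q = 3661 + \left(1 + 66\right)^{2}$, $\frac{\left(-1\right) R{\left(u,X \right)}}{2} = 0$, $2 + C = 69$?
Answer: $15189$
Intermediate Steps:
$C = 67$ ($C = -2 + 69 = 67$)
$R{\left(u,X \right)} = 0$ ($R{\left(u,X \right)} = \left(-2\right) 0 = 0$)
$q = 8150$ ($q = 3661 + 67^{2} = 3661 + 4489 = 8150$)
$N{\left(y,f \right)} = -4 + 3 y$ ($N{\left(y,f \right)} = -8 + \left(4 + 3 y\right) = -4 + 3 y$)
$k = -7039$ ($k = \left(-4 + 3 \cdot 0\right) + 67 \left(-105\right) = \left(-4 + 0\right) - 7035 = -4 - 7035 = -7039$)
$q - k = 8150 - -7039 = 8150 + 7039 = 15189$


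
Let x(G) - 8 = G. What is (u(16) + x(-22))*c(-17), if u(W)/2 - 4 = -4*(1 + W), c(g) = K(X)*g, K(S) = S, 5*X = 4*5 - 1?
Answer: 45866/5 ≈ 9173.2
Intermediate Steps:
X = 19/5 (X = (4*5 - 1)/5 = (20 - 1)/5 = (⅕)*19 = 19/5 ≈ 3.8000)
c(g) = 19*g/5
x(G) = 8 + G
u(W) = -8*W (u(W) = 8 + 2*(-4*(1 + W)) = 8 + 2*(-4 - 4*W) = 8 + (-8 - 8*W) = -8*W)
(u(16) + x(-22))*c(-17) = (-8*16 + (8 - 22))*((19/5)*(-17)) = (-128 - 14)*(-323/5) = -142*(-323/5) = 45866/5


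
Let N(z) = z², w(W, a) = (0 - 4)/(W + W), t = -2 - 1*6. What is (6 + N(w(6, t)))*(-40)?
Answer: -2200/9 ≈ -244.44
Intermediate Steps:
t = -8 (t = -2 - 6 = -8)
w(W, a) = -2/W (w(W, a) = -4*1/(2*W) = -2/W)
(6 + N(w(6, t)))*(-40) = (6 + (-2/6)²)*(-40) = (6 + (-2*⅙)²)*(-40) = (6 + (-⅓)²)*(-40) = (6 + ⅑)*(-40) = (55/9)*(-40) = -2200/9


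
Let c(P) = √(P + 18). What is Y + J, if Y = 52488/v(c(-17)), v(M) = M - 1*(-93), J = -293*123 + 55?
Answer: -1665004/47 ≈ -35426.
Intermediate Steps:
c(P) = √(18 + P)
J = -35984 (J = -36039 + 55 = -35984)
v(M) = 93 + M (v(M) = M + 93 = 93 + M)
Y = 26244/47 (Y = 52488/(93 + √(18 - 17)) = 52488/(93 + √1) = 52488/(93 + 1) = 52488/94 = 52488*(1/94) = 26244/47 ≈ 558.38)
Y + J = 26244/47 - 35984 = -1665004/47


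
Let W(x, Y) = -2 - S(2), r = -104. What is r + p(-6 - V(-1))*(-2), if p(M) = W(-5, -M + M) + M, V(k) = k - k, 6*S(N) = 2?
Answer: -262/3 ≈ -87.333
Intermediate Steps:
S(N) = 1/3 (S(N) = (1/6)*2 = 1/3)
V(k) = 0
W(x, Y) = -7/3 (W(x, Y) = -2 - 1*1/3 = -2 - 1/3 = -7/3)
p(M) = -7/3 + M
r + p(-6 - V(-1))*(-2) = -104 + (-7/3 + (-6 - 1*0))*(-2) = -104 + (-7/3 + (-6 + 0))*(-2) = -104 + (-7/3 - 6)*(-2) = -104 - 25/3*(-2) = -104 + 50/3 = -262/3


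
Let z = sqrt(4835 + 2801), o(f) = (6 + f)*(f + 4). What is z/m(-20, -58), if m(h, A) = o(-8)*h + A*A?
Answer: sqrt(1909)/1602 ≈ 0.027273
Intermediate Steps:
o(f) = (4 + f)*(6 + f) (o(f) = (6 + f)*(4 + f) = (4 + f)*(6 + f))
z = 2*sqrt(1909) (z = sqrt(7636) = 2*sqrt(1909) ≈ 87.384)
m(h, A) = A**2 + 8*h (m(h, A) = (24 + (-8)**2 + 10*(-8))*h + A*A = (24 + 64 - 80)*h + A**2 = 8*h + A**2 = A**2 + 8*h)
z/m(-20, -58) = (2*sqrt(1909))/((-58)**2 + 8*(-20)) = (2*sqrt(1909))/(3364 - 160) = (2*sqrt(1909))/3204 = (2*sqrt(1909))*(1/3204) = sqrt(1909)/1602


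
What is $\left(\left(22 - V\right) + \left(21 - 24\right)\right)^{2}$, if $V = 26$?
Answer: $49$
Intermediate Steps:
$\left(\left(22 - V\right) + \left(21 - 24\right)\right)^{2} = \left(\left(22 - 26\right) + \left(21 - 24\right)\right)^{2} = \left(\left(22 - 26\right) - 3\right)^{2} = \left(-4 - 3\right)^{2} = \left(-7\right)^{2} = 49$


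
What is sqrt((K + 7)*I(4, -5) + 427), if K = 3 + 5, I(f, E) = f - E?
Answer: sqrt(562) ≈ 23.707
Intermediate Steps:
K = 8
sqrt((K + 7)*I(4, -5) + 427) = sqrt((8 + 7)*(4 - 1*(-5)) + 427) = sqrt(15*(4 + 5) + 427) = sqrt(15*9 + 427) = sqrt(135 + 427) = sqrt(562)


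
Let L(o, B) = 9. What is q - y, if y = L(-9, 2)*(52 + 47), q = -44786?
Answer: -45677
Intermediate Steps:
y = 891 (y = 9*(52 + 47) = 9*99 = 891)
q - y = -44786 - 1*891 = -44786 - 891 = -45677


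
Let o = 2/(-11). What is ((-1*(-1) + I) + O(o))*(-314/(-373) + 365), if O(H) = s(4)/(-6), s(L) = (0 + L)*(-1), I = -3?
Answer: -545836/1119 ≈ -487.79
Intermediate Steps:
o = -2/11 (o = 2*(-1/11) = -2/11 ≈ -0.18182)
s(L) = -L (s(L) = L*(-1) = -L)
O(H) = ⅔ (O(H) = -1*4/(-6) = -4*(-⅙) = ⅔)
((-1*(-1) + I) + O(o))*(-314/(-373) + 365) = ((-1*(-1) - 3) + ⅔)*(-314/(-373) + 365) = ((1 - 3) + ⅔)*(-314*(-1/373) + 365) = (-2 + ⅔)*(314/373 + 365) = -4/3*136459/373 = -545836/1119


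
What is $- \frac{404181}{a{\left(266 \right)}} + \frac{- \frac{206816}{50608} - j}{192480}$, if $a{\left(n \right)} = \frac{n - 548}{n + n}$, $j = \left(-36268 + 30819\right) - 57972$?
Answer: $\frac{21818317913541439}{28614269280} \approx 7.625 \cdot 10^{5}$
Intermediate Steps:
$j = -63421$ ($j = -5449 - 57972 = -63421$)
$a{\left(n \right)} = \frac{-548 + n}{2 n}$
$- \frac{404181}{a{\left(266 \right)}} + \frac{- \frac{206816}{50608} - j}{192480} = - \frac{404181}{\frac{1}{2} \cdot \frac{1}{266} \left(-548 + 266\right)} + \frac{- \frac{206816}{50608} - -63421}{192480} = - \frac{404181}{\frac{1}{2} \cdot \frac{1}{266} \left(-282\right)} + \left(\left(-206816\right) \frac{1}{50608} + 63421\right) \frac{1}{192480} = - \frac{404181}{- \frac{141}{266}} + \left(- \frac{12926}{3163} + 63421\right) \frac{1}{192480} = \left(-404181\right) \left(- \frac{266}{141}\right) + \frac{200587697}{3163} \cdot \frac{1}{192480} = \frac{35837382}{47} + \frac{200587697}{608814240} = \frac{21818317913541439}{28614269280}$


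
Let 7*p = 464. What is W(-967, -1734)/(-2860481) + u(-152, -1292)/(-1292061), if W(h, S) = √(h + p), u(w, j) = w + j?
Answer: 1444/1292061 - I*√44135/20023367 ≈ 0.0011176 - 1.0492e-5*I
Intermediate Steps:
p = 464/7 (p = (⅐)*464 = 464/7 ≈ 66.286)
u(w, j) = j + w
W(h, S) = √(464/7 + h) (W(h, S) = √(h + 464/7) = √(464/7 + h))
W(-967, -1734)/(-2860481) + u(-152, -1292)/(-1292061) = (√(3248 + 49*(-967))/7)/(-2860481) + (-1292 - 152)/(-1292061) = (√(3248 - 47383)/7)*(-1/2860481) - 1444*(-1/1292061) = (√(-44135)/7)*(-1/2860481) + 1444/1292061 = ((I*√44135)/7)*(-1/2860481) + 1444/1292061 = (I*√44135/7)*(-1/2860481) + 1444/1292061 = -I*√44135/20023367 + 1444/1292061 = 1444/1292061 - I*√44135/20023367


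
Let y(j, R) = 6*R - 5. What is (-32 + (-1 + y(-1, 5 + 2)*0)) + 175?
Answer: 142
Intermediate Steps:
y(j, R) = -5 + 6*R
(-32 + (-1 + y(-1, 5 + 2)*0)) + 175 = (-32 + (-1 + (-5 + 6*(5 + 2))*0)) + 175 = (-32 + (-1 + (-5 + 6*7)*0)) + 175 = (-32 + (-1 + (-5 + 42)*0)) + 175 = (-32 + (-1 + 37*0)) + 175 = (-32 + (-1 + 0)) + 175 = (-32 - 1) + 175 = -33 + 175 = 142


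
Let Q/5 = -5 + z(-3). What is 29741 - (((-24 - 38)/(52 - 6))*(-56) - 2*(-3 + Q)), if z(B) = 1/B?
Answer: 2042827/69 ≈ 29606.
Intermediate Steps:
Q = -80/3 (Q = 5*(-5 + 1/(-3)) = 5*(-5 - ⅓) = 5*(-16/3) = -80/3 ≈ -26.667)
29741 - (((-24 - 38)/(52 - 6))*(-56) - 2*(-3 + Q)) = 29741 - (((-24 - 38)/(52 - 6))*(-56) - 2*(-3 - 80/3)) = 29741 - (-62/46*(-56) - 2*(-89/3)) = 29741 - (-62*1/46*(-56) + 178/3) = 29741 - (-31/23*(-56) + 178/3) = 29741 - (1736/23 + 178/3) = 29741 - 1*9302/69 = 29741 - 9302/69 = 2042827/69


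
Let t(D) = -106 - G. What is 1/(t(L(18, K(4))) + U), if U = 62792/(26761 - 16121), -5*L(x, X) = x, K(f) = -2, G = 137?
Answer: -1330/315341 ≈ -0.0042177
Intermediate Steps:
L(x, X) = -x/5
U = 7849/1330 (U = 62792/10640 = 62792*(1/10640) = 7849/1330 ≈ 5.9015)
t(D) = -243 (t(D) = -106 - 1*137 = -106 - 137 = -243)
1/(t(L(18, K(4))) + U) = 1/(-243 + 7849/1330) = 1/(-315341/1330) = -1330/315341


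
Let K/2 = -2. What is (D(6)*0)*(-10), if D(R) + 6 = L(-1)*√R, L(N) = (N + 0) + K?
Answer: 0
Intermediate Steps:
K = -4 (K = 2*(-2) = -4)
L(N) = -4 + N (L(N) = (N + 0) - 4 = N - 4 = -4 + N)
D(R) = -6 - 5*√R (D(R) = -6 + (-4 - 1)*√R = -6 - 5*√R)
(D(6)*0)*(-10) = ((-6 - 5*√6)*0)*(-10) = 0*(-10) = 0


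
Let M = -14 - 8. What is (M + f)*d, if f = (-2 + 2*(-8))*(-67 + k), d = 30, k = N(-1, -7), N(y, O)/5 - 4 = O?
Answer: 43620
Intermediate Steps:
N(y, O) = 20 + 5*O
k = -15 (k = 20 + 5*(-7) = 20 - 35 = -15)
M = -22
f = 1476 (f = (-2 + 2*(-8))*(-67 - 15) = (-2 - 16)*(-82) = -18*(-82) = 1476)
(M + f)*d = (-22 + 1476)*30 = 1454*30 = 43620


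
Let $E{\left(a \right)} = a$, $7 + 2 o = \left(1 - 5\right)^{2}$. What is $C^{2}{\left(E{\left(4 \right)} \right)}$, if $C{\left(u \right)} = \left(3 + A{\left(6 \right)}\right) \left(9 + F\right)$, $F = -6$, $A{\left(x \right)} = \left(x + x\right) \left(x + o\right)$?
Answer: $149769$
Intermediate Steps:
$o = \frac{9}{2}$ ($o = - \frac{7}{2} + \frac{\left(1 - 5\right)^{2}}{2} = - \frac{7}{2} + \frac{\left(-4\right)^{2}}{2} = - \frac{7}{2} + \frac{1}{2} \cdot 16 = - \frac{7}{2} + 8 = \frac{9}{2} \approx 4.5$)
$A{\left(x \right)} = 2 x \left(\frac{9}{2} + x\right)$ ($A{\left(x \right)} = \left(x + x\right) \left(x + \frac{9}{2}\right) = 2 x \left(\frac{9}{2} + x\right)$)
$C{\left(u \right)} = 387$ ($C{\left(u \right)} = \left(3 + 6 \left(9 + 2 \cdot 6\right)\right) \left(9 - 6\right) = \left(3 + 6 \left(9 + 12\right)\right) 3 = \left(3 + 6 \cdot 21\right) 3 = \left(3 + 126\right) 3 = 129 \cdot 3 = 387$)
$C^{2}{\left(E{\left(4 \right)} \right)} = 387^{2} = 149769$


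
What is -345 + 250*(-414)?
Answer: -103845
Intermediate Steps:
-345 + 250*(-414) = -345 - 103500 = -103845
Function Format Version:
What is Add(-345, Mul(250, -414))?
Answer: -103845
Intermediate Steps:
Add(-345, Mul(250, -414)) = Add(-345, -103500) = -103845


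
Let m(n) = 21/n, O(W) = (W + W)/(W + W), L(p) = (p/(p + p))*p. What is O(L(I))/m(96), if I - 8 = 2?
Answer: 32/7 ≈ 4.5714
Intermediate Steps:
I = 10 (I = 8 + 2 = 10)
L(p) = p/2 (L(p) = (p/((2*p)))*p = ((1/(2*p))*p)*p = p/2)
O(W) = 1 (O(W) = (2*W)/((2*W)) = (2*W)*(1/(2*W)) = 1)
O(L(I))/m(96) = 1/(21/96) = 1/(21*(1/96)) = 1/(7/32) = 1*(32/7) = 32/7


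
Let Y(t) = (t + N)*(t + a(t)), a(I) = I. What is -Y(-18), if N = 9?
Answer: -324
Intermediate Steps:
Y(t) = 2*t*(9 + t) (Y(t) = (t + 9)*(t + t) = (9 + t)*(2*t) = 2*t*(9 + t))
-Y(-18) = -2*(-18)*(9 - 18) = -2*(-18)*(-9) = -1*324 = -324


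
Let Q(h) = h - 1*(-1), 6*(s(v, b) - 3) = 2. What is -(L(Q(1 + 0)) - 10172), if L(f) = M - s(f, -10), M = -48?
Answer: 30670/3 ≈ 10223.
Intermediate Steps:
s(v, b) = 10/3 (s(v, b) = 3 + (1/6)*2 = 3 + 1/3 = 10/3)
Q(h) = 1 + h (Q(h) = h + 1 = 1 + h)
L(f) = -154/3 (L(f) = -48 - 1*10/3 = -48 - 10/3 = -154/3)
-(L(Q(1 + 0)) - 10172) = -(-154/3 - 10172) = -1*(-30670/3) = 30670/3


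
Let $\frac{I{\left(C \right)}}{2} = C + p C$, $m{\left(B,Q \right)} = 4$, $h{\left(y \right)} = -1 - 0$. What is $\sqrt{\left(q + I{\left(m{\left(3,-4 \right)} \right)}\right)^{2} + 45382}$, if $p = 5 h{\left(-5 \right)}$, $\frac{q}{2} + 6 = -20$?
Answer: $\sqrt{52438} \approx 228.99$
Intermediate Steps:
$h{\left(y \right)} = -1$ ($h{\left(y \right)} = -1 + 0 = -1$)
$q = -52$ ($q = -12 + 2 \left(-20\right) = -12 - 40 = -52$)
$p = -5$ ($p = 5 \left(-1\right) = -5$)
$I{\left(C \right)} = - 8 C$ ($I{\left(C \right)} = 2 \left(C - 5 C\right) = 2 \left(- 4 C\right) = - 8 C$)
$\sqrt{\left(q + I{\left(m{\left(3,-4 \right)} \right)}\right)^{2} + 45382} = \sqrt{\left(-52 - 32\right)^{2} + 45382} = \sqrt{\left(-84\right)^{2} + 45382} = \sqrt{7056 + 45382} = \sqrt{52438}$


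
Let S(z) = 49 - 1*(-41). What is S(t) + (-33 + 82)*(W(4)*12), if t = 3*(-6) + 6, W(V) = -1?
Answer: -498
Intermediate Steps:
t = -12 (t = -18 + 6 = -12)
S(z) = 90 (S(z) = 49 + 41 = 90)
S(t) + (-33 + 82)*(W(4)*12) = 90 + (-33 + 82)*(-1*12) = 90 + 49*(-12) = 90 - 588 = -498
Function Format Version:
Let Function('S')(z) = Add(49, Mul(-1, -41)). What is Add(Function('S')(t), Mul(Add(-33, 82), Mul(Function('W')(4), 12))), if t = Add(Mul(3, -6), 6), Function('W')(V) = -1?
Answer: -498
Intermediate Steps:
t = -12 (t = Add(-18, 6) = -12)
Function('S')(z) = 90 (Function('S')(z) = Add(49, 41) = 90)
Add(Function('S')(t), Mul(Add(-33, 82), Mul(Function('W')(4), 12))) = Add(90, Mul(Add(-33, 82), Mul(-1, 12))) = Add(90, Mul(49, -12)) = Add(90, -588) = -498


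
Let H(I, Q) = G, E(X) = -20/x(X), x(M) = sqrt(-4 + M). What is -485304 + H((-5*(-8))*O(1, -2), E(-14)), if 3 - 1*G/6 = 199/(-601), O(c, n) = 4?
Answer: -291655692/601 ≈ -4.8528e+5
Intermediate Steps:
E(X) = -20/sqrt(-4 + X)
G = 12012/601 (G = 18 - 1194/(-601) = 18 - 1194*(-1)/601 = 18 - 6*(-199/601) = 18 + 1194/601 = 12012/601 ≈ 19.987)
H(I, Q) = 12012/601
-485304 + H((-5*(-8))*O(1, -2), E(-14)) = -485304 + 12012/601 = -291655692/601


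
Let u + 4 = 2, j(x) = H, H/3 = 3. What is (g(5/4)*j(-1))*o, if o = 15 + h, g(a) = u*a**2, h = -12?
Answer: -675/8 ≈ -84.375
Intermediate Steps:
H = 9 (H = 3*3 = 9)
j(x) = 9
u = -2 (u = -4 + 2 = -2)
g(a) = -2*a**2
o = 3 (o = 15 - 12 = 3)
(g(5/4)*j(-1))*o = (-2*(5/4)**2*9)*3 = (-2*25/16*9)*3 = -25/8*9*3 = -225/8*3 = -675/8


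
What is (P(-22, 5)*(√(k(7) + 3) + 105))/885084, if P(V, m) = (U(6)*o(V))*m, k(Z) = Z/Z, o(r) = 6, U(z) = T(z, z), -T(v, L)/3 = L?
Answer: -4815/73757 ≈ -0.065282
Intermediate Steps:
T(v, L) = -3*L
U(z) = -3*z
k(Z) = 1
P(V, m) = -108*m (P(V, m) = (-3*6*6)*m = (-18*6)*m = -108*m)
(P(-22, 5)*(√(k(7) + 3) + 105))/885084 = ((-108*5)*(√(1 + 3) + 105))/885084 = -540*(√4 + 105)*(1/885084) = -540*(2 + 105)*(1/885084) = -540*107*(1/885084) = -57780*1/885084 = -4815/73757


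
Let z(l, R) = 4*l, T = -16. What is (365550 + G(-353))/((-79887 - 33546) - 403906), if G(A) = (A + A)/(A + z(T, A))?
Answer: -152435056/215730363 ≈ -0.70660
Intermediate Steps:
G(A) = 2*A/(-64 + A) (G(A) = (A + A)/(A + 4*(-16)) = (2*A)/(A - 64) = (2*A)/(-64 + A) = 2*A/(-64 + A))
(365550 + G(-353))/((-79887 - 33546) - 403906) = (365550 + 2*(-353)/(-64 - 353))/((-79887 - 33546) - 403906) = (365550 + 2*(-353)/(-417))/(-113433 - 403906) = (365550 + 2*(-353)*(-1/417))/(-517339) = (365550 + 706/417)*(-1/517339) = (152435056/417)*(-1/517339) = -152435056/215730363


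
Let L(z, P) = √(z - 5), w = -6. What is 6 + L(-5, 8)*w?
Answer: 6 - 6*I*√10 ≈ 6.0 - 18.974*I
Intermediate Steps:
L(z, P) = √(-5 + z)
6 + L(-5, 8)*w = 6 + √(-5 - 5)*(-6) = 6 + √(-10)*(-6) = 6 + (I*√10)*(-6) = 6 - 6*I*√10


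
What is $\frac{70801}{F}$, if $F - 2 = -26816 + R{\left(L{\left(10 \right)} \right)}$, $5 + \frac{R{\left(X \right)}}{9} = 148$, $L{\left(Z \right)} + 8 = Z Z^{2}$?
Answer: $- \frac{70801}{25527} \approx -2.7736$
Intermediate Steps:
$L{\left(Z \right)} = -8 + Z^{3}$ ($L{\left(Z \right)} = -8 + Z Z^{2} = -8 + Z^{3}$)
$R{\left(X \right)} = 1287$ ($R{\left(X \right)} = -45 + 9 \cdot 148 = -45 + 1332 = 1287$)
$F = -25527$ ($F = 2 + \left(-26816 + 1287\right) = 2 - 25529 = -25527$)
$\frac{70801}{F} = \frac{70801}{-25527} = 70801 \left(- \frac{1}{25527}\right) = - \frac{70801}{25527}$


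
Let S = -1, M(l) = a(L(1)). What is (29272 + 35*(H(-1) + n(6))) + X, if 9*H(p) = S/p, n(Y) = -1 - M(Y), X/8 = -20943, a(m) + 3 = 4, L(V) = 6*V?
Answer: -1245043/9 ≈ -1.3834e+5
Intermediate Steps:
a(m) = 1 (a(m) = -3 + 4 = 1)
M(l) = 1
X = -167544 (X = 8*(-20943) = -167544)
n(Y) = -2 (n(Y) = -1 - 1*1 = -1 - 1 = -2)
H(p) = -1/(9*p) (H(p) = (-1/p)/9 = -1/(9*p))
(29272 + 35*(H(-1) + n(6))) + X = (29272 + 35*(-1/9/(-1) - 2)) - 167544 = (29272 + 35*(-1/9*(-1) - 2)) - 167544 = (29272 + 35*(1/9 - 2)) - 167544 = (29272 + 35*(-17/9)) - 167544 = (29272 - 595/9) - 167544 = 262853/9 - 167544 = -1245043/9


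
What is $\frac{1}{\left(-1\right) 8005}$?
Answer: $- \frac{1}{8005} \approx -0.00012492$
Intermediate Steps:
$\frac{1}{\left(-1\right) 8005} = \frac{1}{-8005} = - \frac{1}{8005}$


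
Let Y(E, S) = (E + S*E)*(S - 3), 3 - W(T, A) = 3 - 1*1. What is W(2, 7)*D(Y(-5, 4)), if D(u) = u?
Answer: -25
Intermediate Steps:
W(T, A) = 1 (W(T, A) = 3 - (3 - 1*1) = 3 - (3 - 1) = 3 - 1*2 = 3 - 2 = 1)
Y(E, S) = (-3 + S)*(E + E*S) (Y(E, S) = (E + E*S)*(-3 + S) = (-3 + S)*(E + E*S))
W(2, 7)*D(Y(-5, 4)) = 1*(-5*(-3 + 4**2 - 2*4)) = 1*(-5*(-3 + 16 - 8)) = 1*(-5*5) = 1*(-25) = -25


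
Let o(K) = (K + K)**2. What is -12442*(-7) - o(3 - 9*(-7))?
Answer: 69670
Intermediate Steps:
o(K) = 4*K**2 (o(K) = (2*K)**2 = 4*K**2)
-12442*(-7) - o(3 - 9*(-7)) = -12442*(-7) - 4*(3 - 9*(-7))**2 = 87094 - 4*(3 + 63)**2 = 87094 - 4*66**2 = 87094 - 4*4356 = 87094 - 1*17424 = 87094 - 17424 = 69670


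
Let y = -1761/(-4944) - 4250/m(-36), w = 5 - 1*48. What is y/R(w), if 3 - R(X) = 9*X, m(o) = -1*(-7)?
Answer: -2333297/1499680 ≈ -1.5559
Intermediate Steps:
m(o) = 7
w = -43 (w = 5 - 48 = -43)
y = -6999891/11536 (y = -1761/(-4944) - 4250/7 = -1761*(-1/4944) - 4250*⅐ = 587/1648 - 4250/7 = -6999891/11536 ≈ -606.79)
R(X) = 3 - 9*X
y/R(w) = -6999891/(11536*(3 - 9*(-43))) = -6999891/(11536*(3 + 387)) = -6999891/11536/390 = -6999891/11536*1/390 = -2333297/1499680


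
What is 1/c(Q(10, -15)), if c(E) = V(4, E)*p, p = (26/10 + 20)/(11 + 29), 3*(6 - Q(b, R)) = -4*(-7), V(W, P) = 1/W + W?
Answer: 800/1921 ≈ 0.41645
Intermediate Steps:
V(W, P) = W + 1/W
Q(b, R) = -10/3 (Q(b, R) = 6 - (-4)*(-7)/3 = 6 - ⅓*28 = 6 - 28/3 = -10/3)
p = 113/200 (p = (26*(⅒) + 20)/40 = (13/5 + 20)*(1/40) = (113/5)*(1/40) = 113/200 ≈ 0.56500)
c(E) = 1921/800 (c(E) = (4 + 1/4)*(113/200) = (4 + ¼)*(113/200) = (17/4)*(113/200) = 1921/800)
1/c(Q(10, -15)) = 1/(1921/800) = 800/1921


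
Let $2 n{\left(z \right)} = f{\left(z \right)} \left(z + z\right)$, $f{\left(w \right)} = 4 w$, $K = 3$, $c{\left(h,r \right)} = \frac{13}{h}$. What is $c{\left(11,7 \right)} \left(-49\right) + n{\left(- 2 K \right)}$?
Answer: $\frac{947}{11} \approx 86.091$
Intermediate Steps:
$n{\left(z \right)} = 4 z^{2}$ ($n{\left(z \right)} = \frac{4 z \left(z + z\right)}{2} = \frac{4 z 2 z}{2} = \frac{8 z^{2}}{2} = 4 z^{2}$)
$c{\left(11,7 \right)} \left(-49\right) + n{\left(- 2 K \right)} = \frac{13}{11} \left(-49\right) + 4 \left(\left(-2\right) 3\right)^{2} = 13 \cdot \frac{1}{11} \left(-49\right) + 4 \left(-6\right)^{2} = \frac{13}{11} \left(-49\right) + 4 \cdot 36 = - \frac{637}{11} + 144 = \frac{947}{11}$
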